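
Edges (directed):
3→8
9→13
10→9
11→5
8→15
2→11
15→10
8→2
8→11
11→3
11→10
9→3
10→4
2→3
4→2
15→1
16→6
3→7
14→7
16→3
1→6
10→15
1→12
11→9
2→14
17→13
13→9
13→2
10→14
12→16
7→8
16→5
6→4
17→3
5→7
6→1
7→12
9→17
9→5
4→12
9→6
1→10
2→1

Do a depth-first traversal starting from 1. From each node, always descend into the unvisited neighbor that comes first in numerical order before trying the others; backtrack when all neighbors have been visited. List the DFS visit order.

Visit 1
1 → 6
6 → 4
4 → 2
2 → 3
3 → 7
7 → 8
8 → 11
11 → 5
11 → 9
9 → 13
9 → 17
11 → 10
10 → 14
10 → 15
7 → 12
12 → 16

1 → 6 → 4 → 2 → 3 → 7 → 8 → 11 → 5 → 9 → 13 → 17 → 10 → 14 → 15 → 12 → 16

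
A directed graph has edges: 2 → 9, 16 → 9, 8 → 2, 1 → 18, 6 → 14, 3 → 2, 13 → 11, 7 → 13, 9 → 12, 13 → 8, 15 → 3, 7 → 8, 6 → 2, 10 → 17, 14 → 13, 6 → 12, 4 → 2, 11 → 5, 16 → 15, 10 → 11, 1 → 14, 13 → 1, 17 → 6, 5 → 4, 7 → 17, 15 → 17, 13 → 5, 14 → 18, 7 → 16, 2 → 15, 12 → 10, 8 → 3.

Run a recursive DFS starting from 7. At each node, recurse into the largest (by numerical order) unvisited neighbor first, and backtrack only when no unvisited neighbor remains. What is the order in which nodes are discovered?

Visit 7
7 → 17
17 → 6
6 → 14
14 → 18
14 → 13
13 → 11
11 → 5
5 → 4
4 → 2
2 → 15
15 → 3
2 → 9
9 → 12
12 → 10
13 → 8
13 → 1
7 → 16

7 17 6 14 18 13 11 5 4 2 15 3 9 12 10 8 1 16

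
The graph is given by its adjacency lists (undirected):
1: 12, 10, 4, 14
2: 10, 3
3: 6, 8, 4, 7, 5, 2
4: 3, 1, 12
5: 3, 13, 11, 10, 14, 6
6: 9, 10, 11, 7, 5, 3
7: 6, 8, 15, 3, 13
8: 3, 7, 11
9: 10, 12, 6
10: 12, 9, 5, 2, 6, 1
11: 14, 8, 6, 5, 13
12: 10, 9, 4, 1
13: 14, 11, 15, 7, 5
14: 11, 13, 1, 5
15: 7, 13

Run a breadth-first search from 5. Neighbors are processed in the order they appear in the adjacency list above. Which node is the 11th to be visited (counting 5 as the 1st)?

2

Visit 5; enqueue 3, 13, 11, 10, 14, 6 → queue [3, 13, 11, 10, 14, 6]
Visit 3; enqueue 8, 4, 7, 2 → queue [13, 11, 10, 14, 6, 8, 4, 7, 2]
Visit 13; enqueue 15 → queue [11, 10, 14, 6, 8, 4, 7, 2, 15]
Visit 11 → queue [10, 14, 6, 8, 4, 7, 2, 15]
Visit 10; enqueue 12, 9, 1 → queue [14, 6, 8, 4, 7, 2, 15, 12, 9, 1]
Visit 14 → queue [6, 8, 4, 7, 2, 15, 12, 9, 1]
Visit 6 → queue [8, 4, 7, 2, 15, 12, 9, 1]
Visit 8 → queue [4, 7, 2, 15, 12, 9, 1]
Visit 4 → queue [7, 2, 15, 12, 9, 1]
Visit 7 → queue [2, 15, 12, 9, 1]
Visit 2 → queue [15, 12, 9, 1]
Visit 15 → queue [12, 9, 1]
Visit 12 → queue [9, 1]
Visit 9 → queue [1]
Visit 1 → queue []

Visit order: 5, 3, 13, 11, 10, 14, 6, 8, 4, 7, 2, 15, 12, 9, 1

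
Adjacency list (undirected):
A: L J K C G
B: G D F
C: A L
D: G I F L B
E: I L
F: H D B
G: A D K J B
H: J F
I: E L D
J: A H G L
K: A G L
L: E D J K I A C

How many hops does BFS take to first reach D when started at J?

Level 0: J
Level 1: A, G, H, L
Level 2: B, C, D, E, F, I, K
D first appears at level 2.

2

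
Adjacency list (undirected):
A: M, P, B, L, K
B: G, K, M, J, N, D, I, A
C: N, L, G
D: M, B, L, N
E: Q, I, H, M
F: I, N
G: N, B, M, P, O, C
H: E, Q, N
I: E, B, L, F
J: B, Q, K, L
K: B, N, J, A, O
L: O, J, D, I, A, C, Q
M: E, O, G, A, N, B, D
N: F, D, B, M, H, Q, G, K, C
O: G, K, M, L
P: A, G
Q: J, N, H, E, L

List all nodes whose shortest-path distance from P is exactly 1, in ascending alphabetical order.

Level 0: P
Level 1: A, G
Level 2: B, C, K, L, M, N, O
Level 3: D, E, F, H, I, J, Q

A, G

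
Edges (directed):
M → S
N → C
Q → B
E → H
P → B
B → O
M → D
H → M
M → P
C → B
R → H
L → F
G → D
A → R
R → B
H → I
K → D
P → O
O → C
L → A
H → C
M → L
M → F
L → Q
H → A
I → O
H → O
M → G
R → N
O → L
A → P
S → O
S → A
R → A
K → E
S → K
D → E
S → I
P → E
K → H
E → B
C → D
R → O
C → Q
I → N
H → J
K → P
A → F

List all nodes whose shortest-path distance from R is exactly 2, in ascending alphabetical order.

C, F, I, J, L, M, P

Level 0: R
Level 1: A, B, H, N, O
Level 2: C, F, I, J, L, M, P
Level 3: D, E, G, Q, S
Level 4: K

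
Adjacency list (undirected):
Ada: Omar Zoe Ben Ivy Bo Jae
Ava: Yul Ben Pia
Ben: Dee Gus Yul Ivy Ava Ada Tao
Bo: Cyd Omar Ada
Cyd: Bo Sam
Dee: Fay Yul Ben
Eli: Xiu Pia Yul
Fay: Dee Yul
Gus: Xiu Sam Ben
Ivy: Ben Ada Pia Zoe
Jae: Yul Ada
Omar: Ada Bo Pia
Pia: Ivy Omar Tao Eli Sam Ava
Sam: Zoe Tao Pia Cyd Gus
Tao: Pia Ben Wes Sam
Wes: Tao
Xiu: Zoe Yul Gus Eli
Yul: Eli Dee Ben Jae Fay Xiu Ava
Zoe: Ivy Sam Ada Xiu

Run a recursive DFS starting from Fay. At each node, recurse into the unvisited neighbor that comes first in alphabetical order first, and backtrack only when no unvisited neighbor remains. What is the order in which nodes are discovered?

Visit Fay
Fay → Dee
Dee → Ben
Ben → Ada
Ada → Bo
Bo → Cyd
Cyd → Sam
Sam → Gus
Gus → Xiu
Xiu → Eli
Eli → Pia
Pia → Ava
Ava → Yul
Yul → Jae
Pia → Ivy
Ivy → Zoe
Pia → Omar
Pia → Tao
Tao → Wes

Fay, Dee, Ben, Ada, Bo, Cyd, Sam, Gus, Xiu, Eli, Pia, Ava, Yul, Jae, Ivy, Zoe, Omar, Tao, Wes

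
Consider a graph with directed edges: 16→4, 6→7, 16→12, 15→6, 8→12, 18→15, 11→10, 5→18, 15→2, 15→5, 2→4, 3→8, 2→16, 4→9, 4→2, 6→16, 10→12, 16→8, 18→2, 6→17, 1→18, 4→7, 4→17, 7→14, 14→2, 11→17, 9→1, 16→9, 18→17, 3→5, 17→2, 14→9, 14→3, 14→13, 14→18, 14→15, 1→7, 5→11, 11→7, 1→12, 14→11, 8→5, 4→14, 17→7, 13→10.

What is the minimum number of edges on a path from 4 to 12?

Level 0: 4
Level 1: 2, 7, 9, 14, 17
Level 2: 1, 3, 11, 13, 15, 16, 18
Level 3: 5, 6, 8, 10, 12
12 first appears at level 3.

3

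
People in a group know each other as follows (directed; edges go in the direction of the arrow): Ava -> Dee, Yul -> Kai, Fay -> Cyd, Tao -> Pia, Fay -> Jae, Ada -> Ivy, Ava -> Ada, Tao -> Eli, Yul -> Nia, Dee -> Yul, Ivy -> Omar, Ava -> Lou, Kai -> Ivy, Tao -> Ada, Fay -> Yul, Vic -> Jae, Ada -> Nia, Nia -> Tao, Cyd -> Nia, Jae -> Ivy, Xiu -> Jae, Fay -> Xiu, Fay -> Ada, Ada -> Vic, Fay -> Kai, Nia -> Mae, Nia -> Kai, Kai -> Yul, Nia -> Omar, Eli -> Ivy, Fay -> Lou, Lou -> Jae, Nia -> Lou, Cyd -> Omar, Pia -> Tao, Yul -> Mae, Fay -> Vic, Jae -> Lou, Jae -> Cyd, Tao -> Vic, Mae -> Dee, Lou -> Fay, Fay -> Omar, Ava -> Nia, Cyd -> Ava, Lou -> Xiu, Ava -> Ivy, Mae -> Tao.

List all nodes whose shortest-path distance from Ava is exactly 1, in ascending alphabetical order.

Ada, Dee, Ivy, Lou, Nia

Level 0: Ava
Level 1: Ada, Dee, Ivy, Lou, Nia
Level 2: Fay, Jae, Kai, Mae, Omar, Tao, Vic, Xiu, Yul
Level 3: Cyd, Eli, Pia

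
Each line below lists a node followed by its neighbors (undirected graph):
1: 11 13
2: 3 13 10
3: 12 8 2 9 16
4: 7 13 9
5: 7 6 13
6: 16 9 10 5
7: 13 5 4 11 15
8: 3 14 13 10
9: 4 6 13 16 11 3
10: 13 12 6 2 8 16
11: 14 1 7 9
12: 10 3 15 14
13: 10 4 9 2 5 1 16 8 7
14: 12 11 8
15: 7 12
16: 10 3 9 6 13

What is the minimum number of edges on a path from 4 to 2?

2

Level 0: 4
Level 1: 7, 9, 13
Level 2: 1, 2, 3, 5, 6, 8, 10, 11, 15, 16
Level 3: 12, 14
2 first appears at level 2.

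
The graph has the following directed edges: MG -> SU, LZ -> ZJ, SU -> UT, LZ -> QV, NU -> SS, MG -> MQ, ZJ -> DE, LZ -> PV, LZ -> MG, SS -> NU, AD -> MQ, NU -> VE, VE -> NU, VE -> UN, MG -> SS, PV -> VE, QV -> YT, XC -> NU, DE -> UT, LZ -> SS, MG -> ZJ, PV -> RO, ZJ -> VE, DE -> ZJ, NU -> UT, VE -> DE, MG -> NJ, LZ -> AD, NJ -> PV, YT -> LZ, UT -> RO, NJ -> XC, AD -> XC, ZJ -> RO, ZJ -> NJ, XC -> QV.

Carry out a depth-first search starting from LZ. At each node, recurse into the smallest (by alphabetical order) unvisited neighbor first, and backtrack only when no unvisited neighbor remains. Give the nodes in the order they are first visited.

LZ -> AD -> MQ -> XC -> NU -> SS -> UT -> RO -> VE -> DE -> ZJ -> NJ -> PV -> UN -> QV -> YT -> MG -> SU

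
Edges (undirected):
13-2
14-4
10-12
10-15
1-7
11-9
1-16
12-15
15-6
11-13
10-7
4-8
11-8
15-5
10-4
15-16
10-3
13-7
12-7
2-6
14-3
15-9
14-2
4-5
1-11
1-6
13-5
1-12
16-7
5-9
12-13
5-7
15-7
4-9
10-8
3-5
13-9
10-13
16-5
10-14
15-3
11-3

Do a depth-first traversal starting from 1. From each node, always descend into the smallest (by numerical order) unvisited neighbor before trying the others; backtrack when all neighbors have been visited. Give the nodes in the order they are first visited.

1, 6, 2, 13, 5, 3, 10, 4, 8, 11, 9, 15, 7, 12, 16, 14

Visit 1
1 → 6
6 → 2
2 → 13
13 → 5
5 → 3
3 → 10
10 → 4
4 → 8
8 → 11
11 → 9
9 → 15
15 → 7
7 → 12
7 → 16
4 → 14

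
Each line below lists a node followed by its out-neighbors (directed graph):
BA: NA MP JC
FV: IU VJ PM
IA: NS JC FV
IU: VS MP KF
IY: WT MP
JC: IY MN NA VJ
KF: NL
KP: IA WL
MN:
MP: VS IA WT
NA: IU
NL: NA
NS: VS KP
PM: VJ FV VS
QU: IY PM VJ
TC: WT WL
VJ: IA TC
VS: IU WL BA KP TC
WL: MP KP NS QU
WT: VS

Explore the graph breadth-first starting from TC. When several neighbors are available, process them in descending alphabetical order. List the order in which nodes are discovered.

Visit TC; enqueue WT, WL → queue [WT, WL]
Visit WT; enqueue VS → queue [WL, VS]
Visit WL; enqueue QU, NS, MP, KP → queue [VS, QU, NS, MP, KP]
Visit VS; enqueue IU, BA → queue [QU, NS, MP, KP, IU, BA]
Visit QU; enqueue VJ, PM, IY → queue [NS, MP, KP, IU, BA, VJ, PM, IY]
Visit NS → queue [MP, KP, IU, BA, VJ, PM, IY]
Visit MP; enqueue IA → queue [KP, IU, BA, VJ, PM, IY, IA]
Visit KP → queue [IU, BA, VJ, PM, IY, IA]
Visit IU; enqueue KF → queue [BA, VJ, PM, IY, IA, KF]
Visit BA; enqueue NA, JC → queue [VJ, PM, IY, IA, KF, NA, JC]
Visit VJ → queue [PM, IY, IA, KF, NA, JC]
Visit PM; enqueue FV → queue [IY, IA, KF, NA, JC, FV]
Visit IY → queue [IA, KF, NA, JC, FV]
Visit IA → queue [KF, NA, JC, FV]
Visit KF; enqueue NL → queue [NA, JC, FV, NL]
Visit NA → queue [JC, FV, NL]
Visit JC; enqueue MN → queue [FV, NL, MN]
Visit FV → queue [NL, MN]
Visit NL → queue [MN]
Visit MN → queue []

TC, WT, WL, VS, QU, NS, MP, KP, IU, BA, VJ, PM, IY, IA, KF, NA, JC, FV, NL, MN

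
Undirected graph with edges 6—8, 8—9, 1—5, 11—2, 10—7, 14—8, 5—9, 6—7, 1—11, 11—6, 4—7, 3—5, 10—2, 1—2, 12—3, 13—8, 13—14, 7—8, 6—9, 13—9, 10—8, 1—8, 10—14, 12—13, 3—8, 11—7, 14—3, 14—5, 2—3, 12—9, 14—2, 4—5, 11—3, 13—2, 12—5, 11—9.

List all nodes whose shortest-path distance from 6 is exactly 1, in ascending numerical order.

Level 0: 6
Level 1: 7, 8, 9, 11
Level 2: 1, 2, 3, 4, 5, 10, 12, 13, 14

7, 8, 9, 11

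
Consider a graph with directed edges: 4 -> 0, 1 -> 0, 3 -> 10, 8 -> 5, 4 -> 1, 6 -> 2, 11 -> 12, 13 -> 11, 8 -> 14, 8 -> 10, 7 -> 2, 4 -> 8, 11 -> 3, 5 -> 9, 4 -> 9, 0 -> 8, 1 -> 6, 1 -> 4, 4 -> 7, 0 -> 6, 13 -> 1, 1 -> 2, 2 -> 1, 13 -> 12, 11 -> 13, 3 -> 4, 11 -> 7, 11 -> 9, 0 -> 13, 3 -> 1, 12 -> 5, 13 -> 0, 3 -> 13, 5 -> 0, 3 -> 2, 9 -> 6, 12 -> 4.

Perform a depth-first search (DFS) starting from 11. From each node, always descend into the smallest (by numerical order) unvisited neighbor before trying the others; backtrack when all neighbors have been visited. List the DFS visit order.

11 3 1 0 6 2 8 5 9 10 14 13 12 4 7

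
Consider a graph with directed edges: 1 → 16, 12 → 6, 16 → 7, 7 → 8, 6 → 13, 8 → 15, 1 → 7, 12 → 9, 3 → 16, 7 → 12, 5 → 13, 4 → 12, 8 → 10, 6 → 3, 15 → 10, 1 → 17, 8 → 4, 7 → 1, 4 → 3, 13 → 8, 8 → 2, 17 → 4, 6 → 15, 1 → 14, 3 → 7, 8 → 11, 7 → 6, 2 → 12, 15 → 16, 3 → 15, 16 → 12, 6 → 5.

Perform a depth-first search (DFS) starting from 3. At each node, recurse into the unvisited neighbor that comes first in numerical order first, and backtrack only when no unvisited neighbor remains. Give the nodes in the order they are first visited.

3 → 7 → 1 → 14 → 16 → 12 → 6 → 5 → 13 → 8 → 2 → 4 → 10 → 11 → 15 → 9 → 17

Visit 3
3 → 7
7 → 1
1 → 14
1 → 16
16 → 12
12 → 6
6 → 5
5 → 13
13 → 8
8 → 2
8 → 4
8 → 10
8 → 11
8 → 15
12 → 9
1 → 17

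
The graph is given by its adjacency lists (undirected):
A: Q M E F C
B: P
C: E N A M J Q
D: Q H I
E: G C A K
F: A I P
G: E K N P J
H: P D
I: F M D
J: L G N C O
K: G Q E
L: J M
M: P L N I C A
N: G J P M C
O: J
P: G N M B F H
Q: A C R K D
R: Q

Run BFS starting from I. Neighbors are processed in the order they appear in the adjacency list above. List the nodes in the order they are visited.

I, F, M, D, A, P, L, N, C, Q, H, E, G, B, J, R, K, O

Visit I; enqueue F, M, D → queue [F, M, D]
Visit F; enqueue A, P → queue [M, D, A, P]
Visit M; enqueue L, N, C → queue [D, A, P, L, N, C]
Visit D; enqueue Q, H → queue [A, P, L, N, C, Q, H]
Visit A; enqueue E → queue [P, L, N, C, Q, H, E]
Visit P; enqueue G, B → queue [L, N, C, Q, H, E, G, B]
Visit L; enqueue J → queue [N, C, Q, H, E, G, B, J]
Visit N → queue [C, Q, H, E, G, B, J]
Visit C → queue [Q, H, E, G, B, J]
Visit Q; enqueue R, K → queue [H, E, G, B, J, R, K]
Visit H → queue [E, G, B, J, R, K]
Visit E → queue [G, B, J, R, K]
Visit G → queue [B, J, R, K]
Visit B → queue [J, R, K]
Visit J; enqueue O → queue [R, K, O]
Visit R → queue [K, O]
Visit K → queue [O]
Visit O → queue []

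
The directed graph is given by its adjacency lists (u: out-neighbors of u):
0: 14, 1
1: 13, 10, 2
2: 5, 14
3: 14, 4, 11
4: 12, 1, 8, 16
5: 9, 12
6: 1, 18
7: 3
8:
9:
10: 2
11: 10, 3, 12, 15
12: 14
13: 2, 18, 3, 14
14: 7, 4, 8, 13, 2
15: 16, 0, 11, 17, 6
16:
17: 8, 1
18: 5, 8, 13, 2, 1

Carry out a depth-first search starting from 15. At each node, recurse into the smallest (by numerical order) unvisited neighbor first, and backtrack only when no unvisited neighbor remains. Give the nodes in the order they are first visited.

15, 0, 1, 2, 5, 9, 12, 14, 4, 8, 16, 7, 3, 11, 10, 13, 18, 6, 17

Visit 15
15 → 0
0 → 1
1 → 2
2 → 5
5 → 9
5 → 12
12 → 14
14 → 4
4 → 8
4 → 16
14 → 7
7 → 3
3 → 11
11 → 10
14 → 13
13 → 18
15 → 6
15 → 17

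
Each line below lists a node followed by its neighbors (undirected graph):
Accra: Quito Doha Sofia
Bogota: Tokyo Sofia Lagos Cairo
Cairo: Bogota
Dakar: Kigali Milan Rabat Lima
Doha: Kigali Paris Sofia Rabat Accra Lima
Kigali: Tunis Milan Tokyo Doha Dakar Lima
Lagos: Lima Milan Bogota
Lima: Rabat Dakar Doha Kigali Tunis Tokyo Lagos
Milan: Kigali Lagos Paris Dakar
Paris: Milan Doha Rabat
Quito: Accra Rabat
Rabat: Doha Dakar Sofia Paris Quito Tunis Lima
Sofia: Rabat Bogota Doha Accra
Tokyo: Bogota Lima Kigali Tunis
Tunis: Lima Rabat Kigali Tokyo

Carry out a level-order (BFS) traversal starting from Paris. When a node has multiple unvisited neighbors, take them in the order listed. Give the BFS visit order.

Paris, Milan, Doha, Rabat, Kigali, Lagos, Dakar, Sofia, Accra, Lima, Quito, Tunis, Tokyo, Bogota, Cairo

Visit Paris; enqueue Milan, Doha, Rabat → queue [Milan, Doha, Rabat]
Visit Milan; enqueue Kigali, Lagos, Dakar → queue [Doha, Rabat, Kigali, Lagos, Dakar]
Visit Doha; enqueue Sofia, Accra, Lima → queue [Rabat, Kigali, Lagos, Dakar, Sofia, Accra, Lima]
Visit Rabat; enqueue Quito, Tunis → queue [Kigali, Lagos, Dakar, Sofia, Accra, Lima, Quito, Tunis]
Visit Kigali; enqueue Tokyo → queue [Lagos, Dakar, Sofia, Accra, Lima, Quito, Tunis, Tokyo]
Visit Lagos; enqueue Bogota → queue [Dakar, Sofia, Accra, Lima, Quito, Tunis, Tokyo, Bogota]
Visit Dakar → queue [Sofia, Accra, Lima, Quito, Tunis, Tokyo, Bogota]
Visit Sofia → queue [Accra, Lima, Quito, Tunis, Tokyo, Bogota]
Visit Accra → queue [Lima, Quito, Tunis, Tokyo, Bogota]
Visit Lima → queue [Quito, Tunis, Tokyo, Bogota]
Visit Quito → queue [Tunis, Tokyo, Bogota]
Visit Tunis → queue [Tokyo, Bogota]
Visit Tokyo → queue [Bogota]
Visit Bogota; enqueue Cairo → queue [Cairo]
Visit Cairo → queue []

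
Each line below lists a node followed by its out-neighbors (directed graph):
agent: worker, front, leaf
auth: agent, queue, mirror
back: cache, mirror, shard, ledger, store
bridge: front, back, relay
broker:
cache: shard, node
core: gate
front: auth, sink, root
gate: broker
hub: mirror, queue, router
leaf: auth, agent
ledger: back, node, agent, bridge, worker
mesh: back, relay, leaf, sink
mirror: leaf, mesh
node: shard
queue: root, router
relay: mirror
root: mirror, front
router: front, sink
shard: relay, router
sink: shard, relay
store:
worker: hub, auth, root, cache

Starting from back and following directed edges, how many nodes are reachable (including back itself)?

BFS from back visits: back, cache, mirror, shard, ledger, store, node, leaf, mesh, relay, router, agent, bridge, worker, auth, sink, front, hub, root, queue
Reachable nodes: 20 of 23 total.

20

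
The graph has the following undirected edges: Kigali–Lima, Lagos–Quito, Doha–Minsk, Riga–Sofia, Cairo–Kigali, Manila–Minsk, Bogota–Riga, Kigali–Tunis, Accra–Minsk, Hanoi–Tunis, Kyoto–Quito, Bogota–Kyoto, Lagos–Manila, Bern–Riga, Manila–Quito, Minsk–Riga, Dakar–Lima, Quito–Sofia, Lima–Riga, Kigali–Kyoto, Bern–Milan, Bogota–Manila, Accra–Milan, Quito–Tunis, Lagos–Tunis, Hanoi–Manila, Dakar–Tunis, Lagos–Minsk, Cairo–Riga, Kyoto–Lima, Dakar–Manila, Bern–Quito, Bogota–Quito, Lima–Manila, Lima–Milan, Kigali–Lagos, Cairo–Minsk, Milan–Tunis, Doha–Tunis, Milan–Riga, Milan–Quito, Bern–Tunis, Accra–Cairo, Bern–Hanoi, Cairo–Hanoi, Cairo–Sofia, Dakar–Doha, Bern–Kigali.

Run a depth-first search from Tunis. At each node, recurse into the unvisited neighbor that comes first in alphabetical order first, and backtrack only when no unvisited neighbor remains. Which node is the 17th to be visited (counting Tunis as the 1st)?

Sofia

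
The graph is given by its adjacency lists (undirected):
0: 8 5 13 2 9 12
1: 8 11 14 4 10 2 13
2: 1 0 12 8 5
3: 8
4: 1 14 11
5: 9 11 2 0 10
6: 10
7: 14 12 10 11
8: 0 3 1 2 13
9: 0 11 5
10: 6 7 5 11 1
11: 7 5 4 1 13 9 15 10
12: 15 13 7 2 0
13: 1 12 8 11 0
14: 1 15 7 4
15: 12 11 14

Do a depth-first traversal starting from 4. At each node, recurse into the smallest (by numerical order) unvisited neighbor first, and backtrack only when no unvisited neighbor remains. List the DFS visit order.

4, 1, 2, 0, 5, 9, 11, 7, 10, 6, 12, 13, 8, 3, 15, 14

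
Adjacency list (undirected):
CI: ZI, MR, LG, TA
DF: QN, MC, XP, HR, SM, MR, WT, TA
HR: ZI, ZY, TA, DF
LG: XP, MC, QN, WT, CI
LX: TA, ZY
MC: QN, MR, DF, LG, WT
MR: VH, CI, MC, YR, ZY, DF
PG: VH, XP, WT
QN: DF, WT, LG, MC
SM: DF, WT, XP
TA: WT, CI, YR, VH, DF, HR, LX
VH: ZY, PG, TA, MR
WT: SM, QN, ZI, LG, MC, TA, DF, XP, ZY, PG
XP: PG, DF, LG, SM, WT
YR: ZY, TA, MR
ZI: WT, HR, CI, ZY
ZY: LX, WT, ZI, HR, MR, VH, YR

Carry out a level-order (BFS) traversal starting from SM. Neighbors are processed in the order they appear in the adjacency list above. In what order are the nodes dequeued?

Visit SM; enqueue DF, WT, XP → queue [DF, WT, XP]
Visit DF; enqueue QN, MC, HR, MR, TA → queue [WT, XP, QN, MC, HR, MR, TA]
Visit WT; enqueue ZI, LG, ZY, PG → queue [XP, QN, MC, HR, MR, TA, ZI, LG, ZY, PG]
Visit XP → queue [QN, MC, HR, MR, TA, ZI, LG, ZY, PG]
Visit QN → queue [MC, HR, MR, TA, ZI, LG, ZY, PG]
Visit MC → queue [HR, MR, TA, ZI, LG, ZY, PG]
Visit HR → queue [MR, TA, ZI, LG, ZY, PG]
Visit MR; enqueue VH, CI, YR → queue [TA, ZI, LG, ZY, PG, VH, CI, YR]
Visit TA; enqueue LX → queue [ZI, LG, ZY, PG, VH, CI, YR, LX]
Visit ZI → queue [LG, ZY, PG, VH, CI, YR, LX]
Visit LG → queue [ZY, PG, VH, CI, YR, LX]
Visit ZY → queue [PG, VH, CI, YR, LX]
Visit PG → queue [VH, CI, YR, LX]
Visit VH → queue [CI, YR, LX]
Visit CI → queue [YR, LX]
Visit YR → queue [LX]
Visit LX → queue []

SM -> DF -> WT -> XP -> QN -> MC -> HR -> MR -> TA -> ZI -> LG -> ZY -> PG -> VH -> CI -> YR -> LX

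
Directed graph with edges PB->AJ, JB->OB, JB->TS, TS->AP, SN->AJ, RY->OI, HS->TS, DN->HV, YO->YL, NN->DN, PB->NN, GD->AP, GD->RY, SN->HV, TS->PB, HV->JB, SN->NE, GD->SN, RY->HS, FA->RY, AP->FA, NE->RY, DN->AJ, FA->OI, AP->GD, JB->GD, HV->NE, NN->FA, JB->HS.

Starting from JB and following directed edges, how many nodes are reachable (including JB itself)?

16

BFS from JB visits: JB, GD, HS, OB, TS, AP, RY, SN, PB, FA, OI, AJ, HV, NE, NN, DN
Reachable nodes: 16 of 18 total.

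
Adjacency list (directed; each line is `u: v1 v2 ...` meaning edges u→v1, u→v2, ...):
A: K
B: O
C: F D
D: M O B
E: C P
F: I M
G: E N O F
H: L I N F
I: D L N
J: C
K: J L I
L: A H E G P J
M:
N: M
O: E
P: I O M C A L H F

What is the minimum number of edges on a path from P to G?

Level 0: P
Level 1: A, C, F, H, I, L, M, O
Level 2: D, E, G, J, K, N
Level 3: B
G first appears at level 2.

2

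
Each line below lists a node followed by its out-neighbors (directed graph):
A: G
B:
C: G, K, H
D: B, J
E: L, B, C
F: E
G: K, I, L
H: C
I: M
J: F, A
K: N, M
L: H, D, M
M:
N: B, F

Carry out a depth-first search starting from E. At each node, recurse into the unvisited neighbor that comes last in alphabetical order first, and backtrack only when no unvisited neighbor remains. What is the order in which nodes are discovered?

Visit E
E → L
L → M
L → H
H → C
C → K
K → N
N → F
N → B
C → G
G → I
L → D
D → J
J → A

E → L → M → H → C → K → N → F → B → G → I → D → J → A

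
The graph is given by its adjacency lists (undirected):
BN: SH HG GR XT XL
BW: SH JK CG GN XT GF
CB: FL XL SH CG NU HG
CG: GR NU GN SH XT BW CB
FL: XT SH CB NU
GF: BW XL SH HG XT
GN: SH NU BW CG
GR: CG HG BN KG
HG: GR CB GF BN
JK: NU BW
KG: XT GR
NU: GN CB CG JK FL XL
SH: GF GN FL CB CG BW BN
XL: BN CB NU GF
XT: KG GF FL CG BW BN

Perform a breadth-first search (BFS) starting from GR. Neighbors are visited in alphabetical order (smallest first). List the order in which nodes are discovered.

Visit GR; enqueue BN, CG, HG, KG → queue [BN, CG, HG, KG]
Visit BN; enqueue SH, XL, XT → queue [CG, HG, KG, SH, XL, XT]
Visit CG; enqueue BW, CB, GN, NU → queue [HG, KG, SH, XL, XT, BW, CB, GN, NU]
Visit HG; enqueue GF → queue [KG, SH, XL, XT, BW, CB, GN, NU, GF]
Visit KG → queue [SH, XL, XT, BW, CB, GN, NU, GF]
Visit SH; enqueue FL → queue [XL, XT, BW, CB, GN, NU, GF, FL]
Visit XL → queue [XT, BW, CB, GN, NU, GF, FL]
Visit XT → queue [BW, CB, GN, NU, GF, FL]
Visit BW; enqueue JK → queue [CB, GN, NU, GF, FL, JK]
Visit CB → queue [GN, NU, GF, FL, JK]
Visit GN → queue [NU, GF, FL, JK]
Visit NU → queue [GF, FL, JK]
Visit GF → queue [FL, JK]
Visit FL → queue [JK]
Visit JK → queue []

GR BN CG HG KG SH XL XT BW CB GN NU GF FL JK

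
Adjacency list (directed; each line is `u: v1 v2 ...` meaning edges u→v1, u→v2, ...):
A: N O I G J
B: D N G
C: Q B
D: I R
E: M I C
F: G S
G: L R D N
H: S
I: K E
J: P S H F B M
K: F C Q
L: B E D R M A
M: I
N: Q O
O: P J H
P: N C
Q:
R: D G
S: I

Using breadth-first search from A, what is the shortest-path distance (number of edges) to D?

Level 0: A
Level 1: G, I, J, N, O
Level 2: B, D, E, F, H, K, L, M, P, Q, R, S
Level 3: C
D first appears at level 2.

2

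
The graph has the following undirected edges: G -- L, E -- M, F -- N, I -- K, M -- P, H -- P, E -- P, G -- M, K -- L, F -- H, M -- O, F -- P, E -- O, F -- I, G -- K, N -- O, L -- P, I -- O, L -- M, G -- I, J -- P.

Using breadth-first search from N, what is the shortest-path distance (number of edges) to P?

Level 0: N
Level 1: F, O
Level 2: E, H, I, M, P
Level 3: G, J, K, L
P first appears at level 2.

2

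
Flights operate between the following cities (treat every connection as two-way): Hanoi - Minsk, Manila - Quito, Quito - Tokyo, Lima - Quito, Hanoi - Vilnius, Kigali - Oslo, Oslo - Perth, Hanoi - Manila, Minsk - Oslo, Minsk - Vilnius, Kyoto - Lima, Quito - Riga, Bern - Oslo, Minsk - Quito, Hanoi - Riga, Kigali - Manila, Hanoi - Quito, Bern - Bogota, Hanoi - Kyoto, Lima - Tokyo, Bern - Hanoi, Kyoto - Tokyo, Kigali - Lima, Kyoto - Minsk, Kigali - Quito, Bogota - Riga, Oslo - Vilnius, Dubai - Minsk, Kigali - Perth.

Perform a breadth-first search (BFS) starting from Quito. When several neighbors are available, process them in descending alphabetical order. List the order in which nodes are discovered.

Visit Quito; enqueue Tokyo, Riga, Minsk, Manila, Lima, Kigali, Hanoi → queue [Tokyo, Riga, Minsk, Manila, Lima, Kigali, Hanoi]
Visit Tokyo; enqueue Kyoto → queue [Riga, Minsk, Manila, Lima, Kigali, Hanoi, Kyoto]
Visit Riga; enqueue Bogota → queue [Minsk, Manila, Lima, Kigali, Hanoi, Kyoto, Bogota]
Visit Minsk; enqueue Vilnius, Oslo, Dubai → queue [Manila, Lima, Kigali, Hanoi, Kyoto, Bogota, Vilnius, Oslo, Dubai]
Visit Manila → queue [Lima, Kigali, Hanoi, Kyoto, Bogota, Vilnius, Oslo, Dubai]
Visit Lima → queue [Kigali, Hanoi, Kyoto, Bogota, Vilnius, Oslo, Dubai]
Visit Kigali; enqueue Perth → queue [Hanoi, Kyoto, Bogota, Vilnius, Oslo, Dubai, Perth]
Visit Hanoi; enqueue Bern → queue [Kyoto, Bogota, Vilnius, Oslo, Dubai, Perth, Bern]
Visit Kyoto → queue [Bogota, Vilnius, Oslo, Dubai, Perth, Bern]
Visit Bogota → queue [Vilnius, Oslo, Dubai, Perth, Bern]
Visit Vilnius → queue [Oslo, Dubai, Perth, Bern]
Visit Oslo → queue [Dubai, Perth, Bern]
Visit Dubai → queue [Perth, Bern]
Visit Perth → queue [Bern]
Visit Bern → queue []

Quito, Tokyo, Riga, Minsk, Manila, Lima, Kigali, Hanoi, Kyoto, Bogota, Vilnius, Oslo, Dubai, Perth, Bern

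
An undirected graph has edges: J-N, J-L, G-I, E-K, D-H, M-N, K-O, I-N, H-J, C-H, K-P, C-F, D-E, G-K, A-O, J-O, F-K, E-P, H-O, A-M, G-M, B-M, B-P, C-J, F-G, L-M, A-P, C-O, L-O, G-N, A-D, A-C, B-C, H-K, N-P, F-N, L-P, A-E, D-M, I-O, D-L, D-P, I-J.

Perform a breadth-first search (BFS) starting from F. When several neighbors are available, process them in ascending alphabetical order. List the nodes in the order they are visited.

Visit F; enqueue C, G, K, N → queue [C, G, K, N]
Visit C; enqueue A, B, H, J, O → queue [G, K, N, A, B, H, J, O]
Visit G; enqueue I, M → queue [K, N, A, B, H, J, O, I, M]
Visit K; enqueue E, P → queue [N, A, B, H, J, O, I, M, E, P]
Visit N → queue [A, B, H, J, O, I, M, E, P]
Visit A; enqueue D → queue [B, H, J, O, I, M, E, P, D]
Visit B → queue [H, J, O, I, M, E, P, D]
Visit H → queue [J, O, I, M, E, P, D]
Visit J; enqueue L → queue [O, I, M, E, P, D, L]
Visit O → queue [I, M, E, P, D, L]
Visit I → queue [M, E, P, D, L]
Visit M → queue [E, P, D, L]
Visit E → queue [P, D, L]
Visit P → queue [D, L]
Visit D → queue [L]
Visit L → queue []

F → C → G → K → N → A → B → H → J → O → I → M → E → P → D → L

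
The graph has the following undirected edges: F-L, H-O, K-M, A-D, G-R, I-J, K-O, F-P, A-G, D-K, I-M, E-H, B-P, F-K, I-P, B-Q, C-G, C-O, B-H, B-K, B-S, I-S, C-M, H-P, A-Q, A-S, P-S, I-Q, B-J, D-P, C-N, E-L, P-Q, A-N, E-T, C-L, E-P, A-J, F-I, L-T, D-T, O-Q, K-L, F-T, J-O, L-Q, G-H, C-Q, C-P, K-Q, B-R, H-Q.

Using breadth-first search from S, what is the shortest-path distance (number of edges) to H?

Level 0: S
Level 1: A, B, I, P
Level 2: C, D, E, F, G, H, J, K, M, N, Q, R
Level 3: L, O, T
H first appears at level 2.

2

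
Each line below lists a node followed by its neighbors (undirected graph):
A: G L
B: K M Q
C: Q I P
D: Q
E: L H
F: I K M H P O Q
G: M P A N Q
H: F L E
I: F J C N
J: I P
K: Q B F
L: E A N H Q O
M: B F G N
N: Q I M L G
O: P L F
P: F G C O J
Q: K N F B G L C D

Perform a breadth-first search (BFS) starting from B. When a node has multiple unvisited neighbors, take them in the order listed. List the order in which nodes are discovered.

Visit B; enqueue K, M, Q → queue [K, M, Q]
Visit K; enqueue F → queue [M, Q, F]
Visit M; enqueue G, N → queue [Q, F, G, N]
Visit Q; enqueue L, C, D → queue [F, G, N, L, C, D]
Visit F; enqueue I, H, P, O → queue [G, N, L, C, D, I, H, P, O]
Visit G; enqueue A → queue [N, L, C, D, I, H, P, O, A]
Visit N → queue [L, C, D, I, H, P, O, A]
Visit L; enqueue E → queue [C, D, I, H, P, O, A, E]
Visit C → queue [D, I, H, P, O, A, E]
Visit D → queue [I, H, P, O, A, E]
Visit I; enqueue J → queue [H, P, O, A, E, J]
Visit H → queue [P, O, A, E, J]
Visit P → queue [O, A, E, J]
Visit O → queue [A, E, J]
Visit A → queue [E, J]
Visit E → queue [J]
Visit J → queue []

B K M Q F G N L C D I H P O A E J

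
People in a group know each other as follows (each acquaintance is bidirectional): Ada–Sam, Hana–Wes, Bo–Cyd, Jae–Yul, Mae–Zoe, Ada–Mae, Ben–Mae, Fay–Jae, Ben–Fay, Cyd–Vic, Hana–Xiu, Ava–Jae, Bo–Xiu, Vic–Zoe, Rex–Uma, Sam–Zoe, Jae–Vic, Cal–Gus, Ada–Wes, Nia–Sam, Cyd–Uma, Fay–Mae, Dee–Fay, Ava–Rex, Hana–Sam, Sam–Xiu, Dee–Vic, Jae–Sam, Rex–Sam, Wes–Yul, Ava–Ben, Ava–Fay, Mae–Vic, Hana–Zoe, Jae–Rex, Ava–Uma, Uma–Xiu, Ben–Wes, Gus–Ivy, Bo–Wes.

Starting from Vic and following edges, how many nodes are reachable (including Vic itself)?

19

BFS from Vic visits: Vic, Zoe, Mae, Jae, Dee, Cyd, Sam, Hana, Fay, Ben, Ada, Yul, Rex, Ava, Uma, Bo, Xiu, Nia, Wes
Reachable nodes: 19 of 22 total.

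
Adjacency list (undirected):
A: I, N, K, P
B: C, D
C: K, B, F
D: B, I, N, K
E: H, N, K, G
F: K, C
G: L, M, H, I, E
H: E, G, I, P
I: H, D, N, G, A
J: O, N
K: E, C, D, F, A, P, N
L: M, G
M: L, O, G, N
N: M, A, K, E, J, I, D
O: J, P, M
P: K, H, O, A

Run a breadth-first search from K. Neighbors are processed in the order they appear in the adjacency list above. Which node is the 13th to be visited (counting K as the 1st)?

Visit K; enqueue E, C, D, F, A, P, N → queue [E, C, D, F, A, P, N]
Visit E; enqueue H, G → queue [C, D, F, A, P, N, H, G]
Visit C; enqueue B → queue [D, F, A, P, N, H, G, B]
Visit D; enqueue I → queue [F, A, P, N, H, G, B, I]
Visit F → queue [A, P, N, H, G, B, I]
Visit A → queue [P, N, H, G, B, I]
Visit P; enqueue O → queue [N, H, G, B, I, O]
Visit N; enqueue M, J → queue [H, G, B, I, O, M, J]
Visit H → queue [G, B, I, O, M, J]
Visit G; enqueue L → queue [B, I, O, M, J, L]
Visit B → queue [I, O, M, J, L]
Visit I → queue [O, M, J, L]
Visit O → queue [M, J, L]
Visit M → queue [J, L]
Visit J → queue [L]
Visit L → queue []

Visit order: K, E, C, D, F, A, P, N, H, G, B, I, O, M, J, L

O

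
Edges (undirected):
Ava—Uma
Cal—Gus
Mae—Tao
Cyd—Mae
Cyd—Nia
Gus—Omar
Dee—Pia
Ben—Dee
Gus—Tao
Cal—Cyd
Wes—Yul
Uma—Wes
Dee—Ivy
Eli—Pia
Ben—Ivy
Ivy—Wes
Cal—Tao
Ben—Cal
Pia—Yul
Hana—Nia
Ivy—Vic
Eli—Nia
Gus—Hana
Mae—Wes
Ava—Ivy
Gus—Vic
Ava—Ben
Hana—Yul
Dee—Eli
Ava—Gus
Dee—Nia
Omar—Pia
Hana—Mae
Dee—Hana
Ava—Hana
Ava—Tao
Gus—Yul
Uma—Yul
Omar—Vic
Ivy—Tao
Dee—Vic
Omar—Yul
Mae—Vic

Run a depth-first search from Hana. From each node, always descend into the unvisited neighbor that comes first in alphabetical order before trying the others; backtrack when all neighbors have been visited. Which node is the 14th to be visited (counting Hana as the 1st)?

Ivy

Visit Hana
Hana → Ava
Ava → Ben
Ben → Cal
Cal → Cyd
Cyd → Mae
Mae → Tao
Tao → Gus
Gus → Omar
Omar → Pia
Pia → Dee
Dee → Eli
Eli → Nia
Dee → Ivy
Ivy → Vic
Ivy → Wes
Wes → Uma
Uma → Yul

Visit order: Hana, Ava, Ben, Cal, Cyd, Mae, Tao, Gus, Omar, Pia, Dee, Eli, Nia, Ivy, Vic, Wes, Uma, Yul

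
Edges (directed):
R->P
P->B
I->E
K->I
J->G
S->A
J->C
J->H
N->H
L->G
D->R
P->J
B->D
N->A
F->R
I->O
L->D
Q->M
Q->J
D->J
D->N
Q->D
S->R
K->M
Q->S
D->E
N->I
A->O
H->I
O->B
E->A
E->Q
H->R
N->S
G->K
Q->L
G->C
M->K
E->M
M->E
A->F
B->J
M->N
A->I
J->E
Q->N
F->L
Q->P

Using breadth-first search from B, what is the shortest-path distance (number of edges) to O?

Level 0: B
Level 1: D, J
Level 2: C, E, G, H, N, R
Level 3: A, I, K, M, P, Q, S
Level 4: F, L, O
O first appears at level 4.

4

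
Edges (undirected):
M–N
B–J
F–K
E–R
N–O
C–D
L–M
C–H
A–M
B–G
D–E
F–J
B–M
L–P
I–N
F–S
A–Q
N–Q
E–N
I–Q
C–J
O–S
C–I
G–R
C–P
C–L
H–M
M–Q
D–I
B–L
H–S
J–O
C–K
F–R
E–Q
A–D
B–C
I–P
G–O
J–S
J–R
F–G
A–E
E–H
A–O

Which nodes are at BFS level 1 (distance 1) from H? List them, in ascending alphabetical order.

Level 0: H
Level 1: C, E, M, S
Level 2: A, B, D, F, I, J, K, L, N, O, P, Q, R
Level 3: G

C, E, M, S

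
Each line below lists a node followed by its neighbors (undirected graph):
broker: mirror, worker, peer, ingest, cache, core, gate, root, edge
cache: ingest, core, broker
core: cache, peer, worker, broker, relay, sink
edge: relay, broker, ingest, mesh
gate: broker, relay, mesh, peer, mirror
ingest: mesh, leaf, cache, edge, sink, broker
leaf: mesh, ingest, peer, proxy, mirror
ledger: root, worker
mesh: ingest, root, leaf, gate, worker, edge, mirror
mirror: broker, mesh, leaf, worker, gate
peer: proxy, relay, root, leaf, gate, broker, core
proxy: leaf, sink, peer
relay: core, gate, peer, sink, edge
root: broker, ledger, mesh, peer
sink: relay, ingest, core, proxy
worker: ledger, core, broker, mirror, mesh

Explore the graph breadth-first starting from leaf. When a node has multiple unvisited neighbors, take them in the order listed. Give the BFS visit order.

leaf → mesh → ingest → peer → proxy → mirror → root → gate → worker → edge → cache → sink → broker → relay → core → ledger

Visit leaf; enqueue mesh, ingest, peer, proxy, mirror → queue [mesh, ingest, peer, proxy, mirror]
Visit mesh; enqueue root, gate, worker, edge → queue [ingest, peer, proxy, mirror, root, gate, worker, edge]
Visit ingest; enqueue cache, sink, broker → queue [peer, proxy, mirror, root, gate, worker, edge, cache, sink, broker]
Visit peer; enqueue relay, core → queue [proxy, mirror, root, gate, worker, edge, cache, sink, broker, relay, core]
Visit proxy → queue [mirror, root, gate, worker, edge, cache, sink, broker, relay, core]
Visit mirror → queue [root, gate, worker, edge, cache, sink, broker, relay, core]
Visit root; enqueue ledger → queue [gate, worker, edge, cache, sink, broker, relay, core, ledger]
Visit gate → queue [worker, edge, cache, sink, broker, relay, core, ledger]
Visit worker → queue [edge, cache, sink, broker, relay, core, ledger]
Visit edge → queue [cache, sink, broker, relay, core, ledger]
Visit cache → queue [sink, broker, relay, core, ledger]
Visit sink → queue [broker, relay, core, ledger]
Visit broker → queue [relay, core, ledger]
Visit relay → queue [core, ledger]
Visit core → queue [ledger]
Visit ledger → queue []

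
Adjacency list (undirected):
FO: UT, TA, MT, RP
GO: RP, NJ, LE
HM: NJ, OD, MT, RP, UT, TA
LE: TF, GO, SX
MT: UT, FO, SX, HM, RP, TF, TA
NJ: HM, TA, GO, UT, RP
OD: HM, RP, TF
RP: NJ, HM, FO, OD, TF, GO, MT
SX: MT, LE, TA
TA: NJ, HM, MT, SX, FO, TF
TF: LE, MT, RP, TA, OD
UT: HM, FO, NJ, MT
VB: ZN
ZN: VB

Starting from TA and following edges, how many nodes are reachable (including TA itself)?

12

BFS from TA visits: TA, NJ, HM, MT, SX, FO, TF, GO, UT, RP, OD, LE
Reachable nodes: 12 of 14 total.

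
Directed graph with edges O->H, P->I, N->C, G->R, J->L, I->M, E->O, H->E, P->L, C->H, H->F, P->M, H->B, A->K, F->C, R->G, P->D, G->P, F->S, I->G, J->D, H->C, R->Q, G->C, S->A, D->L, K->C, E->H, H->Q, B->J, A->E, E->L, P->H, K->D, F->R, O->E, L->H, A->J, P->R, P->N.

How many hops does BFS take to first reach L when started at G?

2

Level 0: G
Level 1: C, P, R
Level 2: D, H, I, L, M, N, Q
Level 3: B, E, F
Level 4: J, O, S
Level 5: A
Level 6: K
L first appears at level 2.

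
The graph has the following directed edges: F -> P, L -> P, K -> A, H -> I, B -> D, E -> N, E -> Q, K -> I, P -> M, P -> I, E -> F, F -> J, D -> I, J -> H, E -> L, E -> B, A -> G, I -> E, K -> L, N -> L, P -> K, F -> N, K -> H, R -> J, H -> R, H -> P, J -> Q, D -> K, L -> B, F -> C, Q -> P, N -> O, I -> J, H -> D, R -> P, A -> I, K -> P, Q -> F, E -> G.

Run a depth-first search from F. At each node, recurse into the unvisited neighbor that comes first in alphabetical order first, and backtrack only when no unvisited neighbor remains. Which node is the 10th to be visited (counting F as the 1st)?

L

Visit F
F → C
F → J
J → H
H → D
D → I
I → E
E → B
E → G
E → L
L → P
P → K
K → A
P → M
E → N
N → O
E → Q
H → R

Visit order: F, C, J, H, D, I, E, B, G, L, P, K, A, M, N, O, Q, R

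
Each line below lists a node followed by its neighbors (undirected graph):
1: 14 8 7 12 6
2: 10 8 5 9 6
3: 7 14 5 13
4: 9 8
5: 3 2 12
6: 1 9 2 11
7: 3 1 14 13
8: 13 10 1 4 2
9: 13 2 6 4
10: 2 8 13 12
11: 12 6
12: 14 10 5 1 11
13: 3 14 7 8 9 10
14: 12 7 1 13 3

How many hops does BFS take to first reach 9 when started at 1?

2

Level 0: 1
Level 1: 6, 7, 8, 12, 14
Level 2: 2, 3, 4, 5, 9, 10, 11, 13
9 first appears at level 2.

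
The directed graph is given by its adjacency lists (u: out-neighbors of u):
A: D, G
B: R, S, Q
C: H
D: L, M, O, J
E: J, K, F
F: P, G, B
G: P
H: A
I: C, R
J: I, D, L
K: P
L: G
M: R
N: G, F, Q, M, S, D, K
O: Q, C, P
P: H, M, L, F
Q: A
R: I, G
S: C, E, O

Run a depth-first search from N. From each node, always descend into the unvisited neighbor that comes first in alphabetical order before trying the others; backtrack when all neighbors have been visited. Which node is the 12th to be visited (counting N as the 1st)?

Visit N
N → D
D → J
J → I
I → C
C → H
H → A
A → G
G → P
P → F
F → B
B → Q
B → R
B → S
S → E
E → K
S → O
P → L
P → M

Visit order: N, D, J, I, C, H, A, G, P, F, B, Q, R, S, E, K, O, L, M

Q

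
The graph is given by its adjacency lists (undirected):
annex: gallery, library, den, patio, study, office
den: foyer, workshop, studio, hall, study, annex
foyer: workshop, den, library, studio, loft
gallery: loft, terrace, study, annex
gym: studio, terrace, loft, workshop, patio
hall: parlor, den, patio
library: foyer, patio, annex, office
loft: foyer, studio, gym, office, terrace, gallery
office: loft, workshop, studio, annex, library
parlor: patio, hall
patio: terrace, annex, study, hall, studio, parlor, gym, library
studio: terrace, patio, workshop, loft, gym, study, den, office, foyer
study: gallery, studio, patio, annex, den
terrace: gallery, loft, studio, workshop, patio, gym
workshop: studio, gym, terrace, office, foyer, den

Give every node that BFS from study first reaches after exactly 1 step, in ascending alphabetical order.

Level 0: study
Level 1: annex, den, gallery, patio, studio
Level 2: foyer, gym, hall, library, loft, office, parlor, terrace, workshop

annex, den, gallery, patio, studio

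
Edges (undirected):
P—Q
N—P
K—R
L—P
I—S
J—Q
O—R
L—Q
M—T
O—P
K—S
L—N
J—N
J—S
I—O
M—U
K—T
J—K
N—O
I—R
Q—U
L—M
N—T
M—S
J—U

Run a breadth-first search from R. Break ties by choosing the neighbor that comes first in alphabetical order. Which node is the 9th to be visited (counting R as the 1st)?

Visit R; enqueue I, K, O → queue [I, K, O]
Visit I; enqueue S → queue [K, O, S]
Visit K; enqueue J, T → queue [O, S, J, T]
Visit O; enqueue N, P → queue [S, J, T, N, P]
Visit S; enqueue M → queue [J, T, N, P, M]
Visit J; enqueue Q, U → queue [T, N, P, M, Q, U]
Visit T → queue [N, P, M, Q, U]
Visit N; enqueue L → queue [P, M, Q, U, L]
Visit P → queue [M, Q, U, L]
Visit M → queue [Q, U, L]
Visit Q → queue [U, L]
Visit U → queue [L]
Visit L → queue []

Visit order: R, I, K, O, S, J, T, N, P, M, Q, U, L

P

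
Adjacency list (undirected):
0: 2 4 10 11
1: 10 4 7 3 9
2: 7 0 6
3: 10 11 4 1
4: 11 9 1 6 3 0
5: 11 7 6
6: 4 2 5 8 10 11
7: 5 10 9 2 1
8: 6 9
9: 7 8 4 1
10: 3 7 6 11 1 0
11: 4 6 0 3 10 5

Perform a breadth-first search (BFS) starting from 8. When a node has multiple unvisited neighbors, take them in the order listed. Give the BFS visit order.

8 → 6 → 9 → 4 → 2 → 5 → 10 → 11 → 7 → 1 → 3 → 0

Visit 8; enqueue 6, 9 → queue [6, 9]
Visit 6; enqueue 4, 2, 5, 10, 11 → queue [9, 4, 2, 5, 10, 11]
Visit 9; enqueue 7, 1 → queue [4, 2, 5, 10, 11, 7, 1]
Visit 4; enqueue 3, 0 → queue [2, 5, 10, 11, 7, 1, 3, 0]
Visit 2 → queue [5, 10, 11, 7, 1, 3, 0]
Visit 5 → queue [10, 11, 7, 1, 3, 0]
Visit 10 → queue [11, 7, 1, 3, 0]
Visit 11 → queue [7, 1, 3, 0]
Visit 7 → queue [1, 3, 0]
Visit 1 → queue [3, 0]
Visit 3 → queue [0]
Visit 0 → queue []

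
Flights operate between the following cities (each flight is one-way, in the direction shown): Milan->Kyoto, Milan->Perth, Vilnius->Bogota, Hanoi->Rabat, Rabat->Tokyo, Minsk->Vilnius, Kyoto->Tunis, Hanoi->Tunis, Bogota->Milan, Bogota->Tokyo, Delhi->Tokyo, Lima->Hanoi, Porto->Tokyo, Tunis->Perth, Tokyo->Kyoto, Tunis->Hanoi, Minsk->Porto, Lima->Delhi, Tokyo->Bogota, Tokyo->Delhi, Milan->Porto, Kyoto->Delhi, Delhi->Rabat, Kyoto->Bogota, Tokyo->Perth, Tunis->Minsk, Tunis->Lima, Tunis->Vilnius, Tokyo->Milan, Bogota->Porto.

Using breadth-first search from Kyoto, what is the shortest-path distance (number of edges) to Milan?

Level 0: Kyoto
Level 1: Bogota, Delhi, Tunis
Level 2: Hanoi, Lima, Milan, Minsk, Perth, Porto, Rabat, Tokyo, Vilnius
Milan first appears at level 2.

2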